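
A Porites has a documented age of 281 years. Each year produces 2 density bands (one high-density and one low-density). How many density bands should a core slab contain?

Expected density bands: 281 × 2 = 562.
So 562 density bands should be present.

562 density bands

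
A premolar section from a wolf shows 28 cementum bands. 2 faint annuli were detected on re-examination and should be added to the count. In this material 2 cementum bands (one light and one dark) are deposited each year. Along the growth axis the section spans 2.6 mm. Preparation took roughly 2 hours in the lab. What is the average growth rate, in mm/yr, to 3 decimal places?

0.173 mm/yr

Adjusted count: 28 + 2 = 30 cementum bands.
Dividing by 2 cementum bands per year: 30 / 2 = 15 years.
Mean rate = 2.6 mm / 15 years ≈ 0.173 mm/yr.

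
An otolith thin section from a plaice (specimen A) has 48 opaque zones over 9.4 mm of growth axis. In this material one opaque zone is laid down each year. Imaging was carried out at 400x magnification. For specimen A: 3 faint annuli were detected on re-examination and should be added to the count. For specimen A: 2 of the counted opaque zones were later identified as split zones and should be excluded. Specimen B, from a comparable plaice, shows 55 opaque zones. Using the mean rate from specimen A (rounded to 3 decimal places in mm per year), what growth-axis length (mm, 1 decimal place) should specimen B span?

10.6 mm

Specimen A: true opaque zone count = 48 − 2 + 3 = 49.
A: 9.4 mm over 49 years gives 9.4 / 49 ≈ 0.192 mm per year.
B's length ≈ 0.192 × 55 = 10.6 mm.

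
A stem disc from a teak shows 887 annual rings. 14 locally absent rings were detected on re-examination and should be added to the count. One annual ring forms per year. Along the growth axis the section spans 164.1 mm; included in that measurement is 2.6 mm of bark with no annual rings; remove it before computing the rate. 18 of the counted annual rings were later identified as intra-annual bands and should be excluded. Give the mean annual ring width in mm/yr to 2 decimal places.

0.18 mm/yr

True annual ring count = 887 − 18 + 14 = 883.
Net length = 164.1 − 2.6 = 161.5 mm.
161.5 mm over 883 years gives 161.5 / 883 ≈ 0.18 mm/yr.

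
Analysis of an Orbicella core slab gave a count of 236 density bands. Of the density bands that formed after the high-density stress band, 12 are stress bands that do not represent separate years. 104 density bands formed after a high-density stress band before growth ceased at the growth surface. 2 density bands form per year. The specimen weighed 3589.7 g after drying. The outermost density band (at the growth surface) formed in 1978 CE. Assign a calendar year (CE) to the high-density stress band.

104 density bands post-date the high-density stress band.
104 − 12 false = 92 true density bands after the high-density stress band.
92 density bands at 2 per year is 92 / 2 = 46 years.
1978 − 46 = 1932 CE.

1932 CE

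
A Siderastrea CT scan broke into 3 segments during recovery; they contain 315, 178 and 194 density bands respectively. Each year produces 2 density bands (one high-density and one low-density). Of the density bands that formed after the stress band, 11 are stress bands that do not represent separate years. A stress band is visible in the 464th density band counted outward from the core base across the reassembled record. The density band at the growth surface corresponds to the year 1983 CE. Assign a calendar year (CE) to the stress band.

Total density bands = 315 + 178 + 194 = 687.
The stress band sits at density band 464 from the core base, so 687 − 464 = 223 density bands formed after it.
223 − 11 false = 212 true density bands after the stress band.
Dividing by 2 density bands per year: 212 / 2 = 106 years.
1983 − 106 = 1877 CE.

1877 CE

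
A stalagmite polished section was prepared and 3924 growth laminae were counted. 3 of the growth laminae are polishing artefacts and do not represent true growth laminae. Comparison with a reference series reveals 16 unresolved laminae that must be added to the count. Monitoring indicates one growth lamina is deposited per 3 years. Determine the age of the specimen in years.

After corrections the count is 3924 − 3 + 16 = 3937 growth laminae.
3937 growth laminae at 3 years each span 3937 × 3 = 11811 years.

11811 yr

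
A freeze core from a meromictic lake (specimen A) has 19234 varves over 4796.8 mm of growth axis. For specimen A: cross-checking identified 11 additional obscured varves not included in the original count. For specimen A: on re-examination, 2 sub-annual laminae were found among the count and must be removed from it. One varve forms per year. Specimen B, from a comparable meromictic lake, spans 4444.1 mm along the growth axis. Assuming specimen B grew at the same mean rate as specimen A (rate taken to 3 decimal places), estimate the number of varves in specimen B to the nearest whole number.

17848 varves

Specimen A: adjusted count: 19234 − 2 + 11 = 19243 varves.
A: Extension rate ≈ 4796.8 / 19243 = 0.249 mm/yr.
For B, 4444.1 / 0.249 = 17847.79 years ≈ 17848 varves.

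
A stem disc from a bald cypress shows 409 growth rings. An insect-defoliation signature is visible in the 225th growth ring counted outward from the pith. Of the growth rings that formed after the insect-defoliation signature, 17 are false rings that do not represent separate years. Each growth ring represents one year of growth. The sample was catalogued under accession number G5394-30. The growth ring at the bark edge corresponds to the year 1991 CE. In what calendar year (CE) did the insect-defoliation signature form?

1824 CE

409 − 225 = 184 growth rings lie beyond the insect-defoliation signature toward the bark edge.
184 − 17 false = 167 true growth rings after the insect-defoliation signature.
1991 − 167 = 1824 CE.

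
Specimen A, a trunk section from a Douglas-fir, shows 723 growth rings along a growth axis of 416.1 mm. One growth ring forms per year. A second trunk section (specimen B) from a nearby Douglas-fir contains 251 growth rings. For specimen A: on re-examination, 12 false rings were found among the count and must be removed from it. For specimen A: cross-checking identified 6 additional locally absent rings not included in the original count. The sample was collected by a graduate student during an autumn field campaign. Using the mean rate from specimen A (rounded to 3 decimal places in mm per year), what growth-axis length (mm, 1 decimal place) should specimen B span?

Specimen A: after corrections the count is 723 − 12 + 6 = 717 growth rings.
A: 416.1 mm over 717 years gives 416.1 / 717 ≈ 0.580 mm per year.
Length of B = 0.580 × 251 = 145.6 mm.

145.6 mm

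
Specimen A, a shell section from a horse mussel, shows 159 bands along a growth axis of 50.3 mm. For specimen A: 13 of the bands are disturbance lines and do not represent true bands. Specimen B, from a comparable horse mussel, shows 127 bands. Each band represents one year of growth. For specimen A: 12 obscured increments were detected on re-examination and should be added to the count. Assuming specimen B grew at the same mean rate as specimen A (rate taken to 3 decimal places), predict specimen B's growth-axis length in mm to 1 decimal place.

Specimen A: adjusted count: 159 − 13 + 12 = 158 bands.
A: 50.3 mm over 158 years gives 50.3 / 158 ≈ 0.318 mm/year.
B's length ≈ 0.318 × 127 = 40.4 mm.

40.4 mm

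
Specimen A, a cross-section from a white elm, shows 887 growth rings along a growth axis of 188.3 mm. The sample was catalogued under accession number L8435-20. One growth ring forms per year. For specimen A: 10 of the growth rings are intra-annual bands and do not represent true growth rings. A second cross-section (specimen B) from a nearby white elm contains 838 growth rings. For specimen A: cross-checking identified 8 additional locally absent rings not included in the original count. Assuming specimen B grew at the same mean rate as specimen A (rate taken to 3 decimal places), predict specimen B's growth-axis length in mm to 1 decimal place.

Specimen A: true growth ring count = 887 − 10 + 8 = 885.
A: Extension rate ≈ 188.3 / 885 = 0.213 mm/yr.
For B, 0.213 mm/year × 838 years = 178.5 mm.

178.5 mm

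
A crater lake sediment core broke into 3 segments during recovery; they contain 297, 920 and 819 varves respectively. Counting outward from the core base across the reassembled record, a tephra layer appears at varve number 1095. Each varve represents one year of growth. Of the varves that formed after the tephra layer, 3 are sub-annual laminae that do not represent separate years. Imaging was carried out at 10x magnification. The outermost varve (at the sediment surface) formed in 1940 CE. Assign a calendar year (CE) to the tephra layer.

Total varves = 297 + 920 + 819 = 2036.
2036 − 1095 = 941 varves lie beyond the tephra layer toward the sediment surface.
Excluding 3 false varves: 941 − 3 = 938.
Counting back 938 years from 1940 CE places the tephra layer in 1940 − 938 = 1002 CE.

1002 CE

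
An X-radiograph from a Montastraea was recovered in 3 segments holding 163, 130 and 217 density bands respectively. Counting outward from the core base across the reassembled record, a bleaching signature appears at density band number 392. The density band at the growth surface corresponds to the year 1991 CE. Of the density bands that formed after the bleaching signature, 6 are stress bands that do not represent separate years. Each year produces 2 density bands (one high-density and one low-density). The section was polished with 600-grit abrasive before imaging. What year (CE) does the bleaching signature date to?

Total density bands = 163 + 130 + 217 = 510.
510 − 392 = 118 density bands lie beyond the bleaching signature toward the growth surface.
Excluding 6 false density bands: 118 − 6 = 112.
Dividing by 2 density bands per year: 112 / 2 = 56 years.
1991 − 56 = 1935 CE.

1935 CE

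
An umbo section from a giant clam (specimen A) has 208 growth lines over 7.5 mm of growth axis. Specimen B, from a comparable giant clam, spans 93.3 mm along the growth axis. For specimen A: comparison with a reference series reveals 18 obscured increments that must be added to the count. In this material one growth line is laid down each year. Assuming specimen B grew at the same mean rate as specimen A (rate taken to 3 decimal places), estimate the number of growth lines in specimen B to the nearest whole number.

2827 growth lines

Specimen A: true growth line count = 208 + 18 = 226.
A: Extension rate ≈ 7.5 / 226 = 0.033 mm/year.
B spans 93.3 / 0.033 = 2827.27 years ≈ 2827 growth lines.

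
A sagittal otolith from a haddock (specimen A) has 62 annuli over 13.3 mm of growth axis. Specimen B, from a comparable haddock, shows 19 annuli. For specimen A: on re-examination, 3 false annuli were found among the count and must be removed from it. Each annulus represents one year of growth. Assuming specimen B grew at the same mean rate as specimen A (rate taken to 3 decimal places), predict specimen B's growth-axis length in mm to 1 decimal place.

4.3 mm

Specimen A: after corrections the count is 62 − 3 = 59 annuli.
A: Extension rate ≈ 13.3 / 59 = 0.225 mm/year.
B's length ≈ 0.225 × 19 = 4.3 mm.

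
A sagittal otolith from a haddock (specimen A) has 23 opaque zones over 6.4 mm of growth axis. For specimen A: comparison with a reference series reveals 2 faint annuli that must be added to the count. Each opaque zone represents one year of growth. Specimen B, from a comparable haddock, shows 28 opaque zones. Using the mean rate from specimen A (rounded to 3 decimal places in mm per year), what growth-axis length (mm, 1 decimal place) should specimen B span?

Specimen A: true opaque zone count = 23 + 2 = 25.
A: Extension rate ≈ 6.4 / 25 = 0.256 mm per year.
B's length ≈ 0.256 × 28 = 7.2 mm.

7.2 mm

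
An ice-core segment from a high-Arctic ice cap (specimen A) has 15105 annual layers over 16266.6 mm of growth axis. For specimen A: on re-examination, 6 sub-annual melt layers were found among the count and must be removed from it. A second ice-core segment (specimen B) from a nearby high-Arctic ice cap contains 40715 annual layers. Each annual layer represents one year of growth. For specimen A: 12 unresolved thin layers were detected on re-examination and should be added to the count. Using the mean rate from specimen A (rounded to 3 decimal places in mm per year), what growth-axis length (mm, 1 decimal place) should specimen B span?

Specimen A: adjusted count: 15105 − 6 + 12 = 15111 annual layers.
A: Extension rate ≈ 16266.6 / 15111 = 1.076 mm/yr.
B's length ≈ 1.076 × 40715 = 43809.3 mm.

43809.3 mm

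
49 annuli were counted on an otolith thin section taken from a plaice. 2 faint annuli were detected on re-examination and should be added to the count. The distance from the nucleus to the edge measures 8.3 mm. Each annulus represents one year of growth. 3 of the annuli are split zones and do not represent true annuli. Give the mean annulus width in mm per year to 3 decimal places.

After corrections the count is 49 − 3 + 2 = 48 annuli.
Mean rate = 8.3 mm / 48 years ≈ 0.173 mm per year.

0.173 mm per year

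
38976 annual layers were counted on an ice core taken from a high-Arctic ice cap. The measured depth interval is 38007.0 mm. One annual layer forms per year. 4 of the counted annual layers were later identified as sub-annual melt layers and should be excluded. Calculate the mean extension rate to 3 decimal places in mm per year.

True annual layer count = 38976 − 4 = 38972.
Extension rate ≈ 38007.0 / 38972 = 0.975 mm per year.

0.975 mm per year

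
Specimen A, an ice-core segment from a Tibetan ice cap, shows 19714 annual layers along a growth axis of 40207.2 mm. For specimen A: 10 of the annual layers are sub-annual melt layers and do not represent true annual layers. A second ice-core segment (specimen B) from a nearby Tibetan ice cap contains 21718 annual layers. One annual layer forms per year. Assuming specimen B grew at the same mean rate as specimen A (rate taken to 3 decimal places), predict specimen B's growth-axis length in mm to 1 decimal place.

Specimen A: adjusted count: 19714 − 10 = 19704 annual layers.
A: Extension rate ≈ 40207.2 / 19704 = 2.041 mm/yr.
B's length ≈ 2.041 × 21718 = 44326.4 mm.

44326.4 mm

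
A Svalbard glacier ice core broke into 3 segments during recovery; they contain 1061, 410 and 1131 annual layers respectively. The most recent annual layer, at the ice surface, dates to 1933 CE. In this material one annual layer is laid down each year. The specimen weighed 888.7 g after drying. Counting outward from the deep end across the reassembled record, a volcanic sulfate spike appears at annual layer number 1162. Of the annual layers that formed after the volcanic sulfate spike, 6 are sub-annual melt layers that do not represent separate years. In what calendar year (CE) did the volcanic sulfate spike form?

499 CE

Total annual layers = 1061 + 410 + 1131 = 2602.
2602 − 1162 = 1440 annual layers lie beyond the volcanic sulfate spike toward the ice surface.
1440 − 6 false = 1434 true annual layers after the volcanic sulfate spike.
Counting back 1434 years from 1933 CE places the volcanic sulfate spike in 1933 − 1434 = 499 CE.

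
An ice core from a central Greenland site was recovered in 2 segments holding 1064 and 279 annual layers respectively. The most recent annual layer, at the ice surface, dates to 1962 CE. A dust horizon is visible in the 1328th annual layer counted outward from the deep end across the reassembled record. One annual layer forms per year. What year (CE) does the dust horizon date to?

Total annual layers = 1064 + 279 = 1343.
The dust horizon sits at annual layer 1328 from the deep end, so 1343 − 1328 = 15 annual layers formed after it.
Counting back 15 years from 1962 CE places the dust horizon in 1962 − 15 = 1947 CE.

1947 CE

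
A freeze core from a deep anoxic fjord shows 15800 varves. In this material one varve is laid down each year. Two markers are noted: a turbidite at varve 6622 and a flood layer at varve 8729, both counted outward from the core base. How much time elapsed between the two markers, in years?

2107 yr

The two markers are separated by 8729 − 6622 = 2107 varves.
That is 2107 years at one varve per year.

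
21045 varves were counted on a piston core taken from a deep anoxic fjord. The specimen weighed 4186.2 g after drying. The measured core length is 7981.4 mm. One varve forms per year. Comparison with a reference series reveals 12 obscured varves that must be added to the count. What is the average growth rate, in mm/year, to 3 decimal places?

Adjusted count: 21045 + 12 = 21057 varves.
7981.4 mm over 21057 years gives 7981.4 / 21057 ≈ 0.379 mm/year.

0.379 mm/year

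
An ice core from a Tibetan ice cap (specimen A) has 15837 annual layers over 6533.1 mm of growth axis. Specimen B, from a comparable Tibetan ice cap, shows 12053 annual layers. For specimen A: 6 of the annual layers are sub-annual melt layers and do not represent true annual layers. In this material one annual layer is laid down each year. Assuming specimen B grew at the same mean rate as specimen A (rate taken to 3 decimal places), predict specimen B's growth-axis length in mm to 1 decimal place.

Specimen A: correcting the raw count gives 15837 − 6 = 15831 true annual layers.
A: Mean rate = 6533.1 mm / 15831 years ≈ 0.413 mm/year.
B's length ≈ 0.413 × 12053 = 4977.9 mm.

4977.9 mm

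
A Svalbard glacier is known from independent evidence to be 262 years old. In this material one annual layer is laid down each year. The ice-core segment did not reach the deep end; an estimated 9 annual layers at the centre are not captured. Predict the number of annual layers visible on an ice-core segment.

At one annual layer per year, 262 years correspond to 262 annual layers.
262 − 9 missed = 253 annual layers expected in the prepared section.

253 annual layers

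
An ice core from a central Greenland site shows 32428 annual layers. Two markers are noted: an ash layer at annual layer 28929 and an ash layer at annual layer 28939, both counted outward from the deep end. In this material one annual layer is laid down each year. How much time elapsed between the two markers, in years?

Separation: 28939 − 28929 = 10 annual layers.
One annual layer per year makes the interval 10 years.

10 years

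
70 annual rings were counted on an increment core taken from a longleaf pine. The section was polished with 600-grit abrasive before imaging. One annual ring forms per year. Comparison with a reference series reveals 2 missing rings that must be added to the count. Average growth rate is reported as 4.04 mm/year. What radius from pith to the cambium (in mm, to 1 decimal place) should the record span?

Correcting the raw count gives 70 + 2 = 72 true annual rings.
Predicted length = 4.04 mm/year × 72 years = 290.9 mm.

290.9 mm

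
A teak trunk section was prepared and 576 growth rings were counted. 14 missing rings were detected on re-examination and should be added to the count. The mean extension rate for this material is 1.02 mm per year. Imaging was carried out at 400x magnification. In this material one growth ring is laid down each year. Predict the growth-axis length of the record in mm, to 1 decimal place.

601.8 mm

Correcting the raw count gives 576 + 14 = 590 true growth rings.
590 years at 1.02 mm/year gives 1.02 × 590 = 601.8 mm.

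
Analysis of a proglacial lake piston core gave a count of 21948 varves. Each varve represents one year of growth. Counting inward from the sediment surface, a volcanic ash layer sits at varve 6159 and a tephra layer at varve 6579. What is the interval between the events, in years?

420 years

Separation: 6579 − 6159 = 420 varves.
That is 420 years at one varve per year.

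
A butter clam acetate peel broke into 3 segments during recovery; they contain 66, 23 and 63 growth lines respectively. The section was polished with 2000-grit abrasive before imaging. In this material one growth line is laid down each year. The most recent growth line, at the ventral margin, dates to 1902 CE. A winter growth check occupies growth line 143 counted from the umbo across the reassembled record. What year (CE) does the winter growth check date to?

1893 CE

Total growth lines = 66 + 23 + 63 = 152.
Between growth line 143 and the ventral margin there are 152 − 143 = 9 growth lines.
1902 − 9 = 1893 CE.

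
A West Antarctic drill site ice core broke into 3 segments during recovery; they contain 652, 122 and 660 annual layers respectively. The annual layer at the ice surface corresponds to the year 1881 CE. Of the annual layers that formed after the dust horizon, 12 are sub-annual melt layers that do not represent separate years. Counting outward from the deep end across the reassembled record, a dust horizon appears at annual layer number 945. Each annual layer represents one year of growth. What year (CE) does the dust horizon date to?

1404 CE

Total annual layers = 652 + 122 + 660 = 1434.
The dust horizon sits at annual layer 945 from the deep end, so 1434 − 945 = 489 annual layers formed after it.
489 − 12 false = 477 true annual layers after the dust horizon.
Counting back 477 years from 1881 CE places the dust horizon in 1881 − 477 = 1404 CE.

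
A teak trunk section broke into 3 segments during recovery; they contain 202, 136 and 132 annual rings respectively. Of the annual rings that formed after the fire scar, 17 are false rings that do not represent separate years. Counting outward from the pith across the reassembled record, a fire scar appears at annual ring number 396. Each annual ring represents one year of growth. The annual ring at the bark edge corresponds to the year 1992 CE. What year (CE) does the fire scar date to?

1935 CE

Total annual rings = 202 + 136 + 132 = 470.
470 − 396 = 74 annual rings lie beyond the fire scar toward the bark edge.
Removing the 17 false annual rings leaves 74 − 17 = 57 true annual rings beyond the fire scar.
Counting back 57 years from 1992 CE places the fire scar in 1992 − 57 = 1935 CE.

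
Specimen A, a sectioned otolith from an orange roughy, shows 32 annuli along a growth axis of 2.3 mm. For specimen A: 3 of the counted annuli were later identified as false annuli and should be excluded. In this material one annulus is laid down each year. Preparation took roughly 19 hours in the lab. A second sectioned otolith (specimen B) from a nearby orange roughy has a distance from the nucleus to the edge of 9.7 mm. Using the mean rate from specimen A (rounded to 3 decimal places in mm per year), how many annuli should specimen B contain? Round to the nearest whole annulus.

Specimen A: correcting the raw count gives 32 − 3 = 29 true annuli.
A: 2.3 mm over 29 years gives 2.3 / 29 ≈ 0.079 mm/yr.
B spans 9.7 / 0.079 = 122.78 years ≈ 123 annuli.

123 annuli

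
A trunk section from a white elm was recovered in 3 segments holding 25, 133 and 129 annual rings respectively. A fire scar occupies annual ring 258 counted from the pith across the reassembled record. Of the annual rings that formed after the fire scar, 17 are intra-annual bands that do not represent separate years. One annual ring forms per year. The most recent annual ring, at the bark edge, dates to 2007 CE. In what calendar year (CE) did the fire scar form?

Total annual rings = 25 + 133 + 129 = 287.
Between annual ring 258 and the bark edge there are 287 − 258 = 29 annual rings.
29 − 17 false = 12 true annual rings after the fire scar.
2007 − 12 = 1995 CE.

1995 CE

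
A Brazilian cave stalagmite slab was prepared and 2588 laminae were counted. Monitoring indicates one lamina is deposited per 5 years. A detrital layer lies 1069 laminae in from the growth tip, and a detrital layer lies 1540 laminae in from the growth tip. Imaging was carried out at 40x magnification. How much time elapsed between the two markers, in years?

2355 years

Separation: 1540 − 1069 = 471 laminae.
Multiplying by 5 years per lamina: 471 × 5 = 2355 years.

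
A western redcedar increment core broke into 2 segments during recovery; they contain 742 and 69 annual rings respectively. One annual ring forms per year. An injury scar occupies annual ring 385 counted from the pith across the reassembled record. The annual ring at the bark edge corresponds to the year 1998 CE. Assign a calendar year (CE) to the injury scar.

1572 CE

Total annual rings = 742 + 69 = 811.
The injury scar sits at annual ring 385 from the pith, so 811 − 385 = 426 annual rings formed after it.
1998 − 426 = 1572 CE.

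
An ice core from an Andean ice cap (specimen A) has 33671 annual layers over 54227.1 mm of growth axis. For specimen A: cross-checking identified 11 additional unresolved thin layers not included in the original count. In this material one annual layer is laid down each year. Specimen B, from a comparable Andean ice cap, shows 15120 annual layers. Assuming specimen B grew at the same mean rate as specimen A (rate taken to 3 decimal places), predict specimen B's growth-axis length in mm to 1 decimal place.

24343.2 mm

Specimen A: correcting the raw count gives 33671 + 11 = 33682 true annual layers.
A: Extension rate ≈ 54227.1 / 33682 = 1.610 mm/yr.
Length of B = 1.610 × 15120 = 24343.2 mm.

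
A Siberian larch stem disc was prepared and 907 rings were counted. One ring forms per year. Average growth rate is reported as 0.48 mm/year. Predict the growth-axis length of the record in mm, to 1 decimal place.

435.4 mm

907 years of growth are recorded.
907 years at 0.48 mm/year gives 0.48 × 907 = 435.4 mm.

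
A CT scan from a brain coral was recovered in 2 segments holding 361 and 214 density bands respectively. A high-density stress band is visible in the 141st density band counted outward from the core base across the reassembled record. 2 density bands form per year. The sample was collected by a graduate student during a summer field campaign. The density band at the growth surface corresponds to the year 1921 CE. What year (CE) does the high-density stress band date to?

Total density bands = 361 + 214 = 575.
Between density band 141 and the growth surface there are 575 − 141 = 434 density bands.
Dividing by 2 density bands per year: 434 / 2 = 217 years.
Counting back 217 years from 1921 CE places the high-density stress band in 1921 − 217 = 1704 CE.

1704 CE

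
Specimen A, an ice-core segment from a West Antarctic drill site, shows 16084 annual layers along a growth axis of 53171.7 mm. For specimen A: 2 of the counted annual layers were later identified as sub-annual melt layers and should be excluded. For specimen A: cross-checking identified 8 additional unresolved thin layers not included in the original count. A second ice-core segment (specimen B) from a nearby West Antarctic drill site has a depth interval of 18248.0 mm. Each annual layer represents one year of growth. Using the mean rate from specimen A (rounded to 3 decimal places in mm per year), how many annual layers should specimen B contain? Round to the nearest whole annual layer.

Specimen A: after corrections the count is 16084 − 2 + 8 = 16090 annual layers.
A: Extension rate ≈ 53171.7 / 16090 = 3.305 mm/yr.
Specimen B: 18248.0 mm / 3.305 mm per year = 5521.33 years ≈ 5521 annual layers.

5521 annual layers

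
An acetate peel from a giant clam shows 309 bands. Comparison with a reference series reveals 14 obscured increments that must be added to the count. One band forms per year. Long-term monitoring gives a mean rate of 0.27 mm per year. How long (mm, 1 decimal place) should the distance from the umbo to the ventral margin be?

True band count = 309 + 14 = 323.
Length ≈ 0.27 × 323 = 87.2 mm.

87.2 mm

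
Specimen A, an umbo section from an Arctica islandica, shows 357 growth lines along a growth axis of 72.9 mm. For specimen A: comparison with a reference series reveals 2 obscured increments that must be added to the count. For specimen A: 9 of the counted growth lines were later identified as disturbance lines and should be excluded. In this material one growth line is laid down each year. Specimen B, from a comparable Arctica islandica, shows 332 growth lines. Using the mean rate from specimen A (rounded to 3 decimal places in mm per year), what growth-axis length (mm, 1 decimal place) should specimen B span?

Specimen A: true growth line count = 357 − 9 + 2 = 350.
A: Mean rate = 72.9 mm / 350 years ≈ 0.208 mm per year.
B's length ≈ 0.208 × 332 = 69.1 mm.

69.1 mm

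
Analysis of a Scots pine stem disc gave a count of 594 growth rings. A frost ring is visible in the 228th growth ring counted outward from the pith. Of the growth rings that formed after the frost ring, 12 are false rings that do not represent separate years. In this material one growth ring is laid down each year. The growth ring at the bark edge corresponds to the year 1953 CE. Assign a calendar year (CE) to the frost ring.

Between growth ring 228 and the bark edge there are 594 − 228 = 366 growth rings.
Removing the 12 false growth rings leaves 366 − 12 = 354 true growth rings beyond the frost ring.
The growth ring at the bark edge is 1953 CE, so the frost ring dates to 1953 − 354 = 1599 CE.

1599 CE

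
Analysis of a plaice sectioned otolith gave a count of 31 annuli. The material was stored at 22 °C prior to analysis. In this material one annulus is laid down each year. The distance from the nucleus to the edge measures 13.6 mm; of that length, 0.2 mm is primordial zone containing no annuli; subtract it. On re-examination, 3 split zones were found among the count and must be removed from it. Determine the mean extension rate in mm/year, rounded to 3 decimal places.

After corrections the count is 31 − 3 = 28 annuli.
The growth record spans 13.6 − 0.2 = 13.4 mm.
Mean rate = 13.4 mm / 28 years ≈ 0.479 mm/year.

0.479 mm/year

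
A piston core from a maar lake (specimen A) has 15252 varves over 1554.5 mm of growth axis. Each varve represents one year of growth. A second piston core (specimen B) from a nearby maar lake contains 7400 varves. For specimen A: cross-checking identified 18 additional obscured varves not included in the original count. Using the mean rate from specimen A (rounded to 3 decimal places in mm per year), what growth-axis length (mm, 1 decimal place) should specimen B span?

Specimen A: correcting the raw count gives 15252 + 18 = 15270 true varves.
A: Extension rate ≈ 1554.5 / 15270 = 0.102 mm per year.
Length of B = 0.102 × 7400 = 754.8 mm.

754.8 mm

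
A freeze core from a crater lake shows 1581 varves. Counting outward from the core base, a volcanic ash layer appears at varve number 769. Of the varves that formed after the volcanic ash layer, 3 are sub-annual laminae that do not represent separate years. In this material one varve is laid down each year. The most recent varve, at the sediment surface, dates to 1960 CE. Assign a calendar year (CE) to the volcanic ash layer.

Between varve 769 and the sediment surface there are 1581 − 769 = 812 varves.
812 − 3 false = 809 true varves after the volcanic ash layer.
1960 − 809 = 1151 CE.

1151 CE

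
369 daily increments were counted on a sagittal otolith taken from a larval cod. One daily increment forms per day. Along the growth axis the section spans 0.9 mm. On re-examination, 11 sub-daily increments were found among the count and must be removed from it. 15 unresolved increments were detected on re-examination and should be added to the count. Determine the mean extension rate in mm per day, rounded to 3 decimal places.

0.002 mm per day

Correcting the raw count gives 369 − 11 + 15 = 373 true daily increments.
0.9 mm over 373 days gives 0.9 / 373 ≈ 0.002 mm per day.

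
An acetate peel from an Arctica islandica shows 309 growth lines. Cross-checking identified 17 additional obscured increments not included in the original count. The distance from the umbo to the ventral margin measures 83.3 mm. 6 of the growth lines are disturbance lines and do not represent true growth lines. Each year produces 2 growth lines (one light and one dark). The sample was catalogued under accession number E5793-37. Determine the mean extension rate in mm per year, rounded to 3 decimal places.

0.521 mm per year

Adjusted count: 309 − 6 + 17 = 320 growth lines.
320 growth lines at 2 per year is 320 / 2 = 160 years.
Extension rate ≈ 83.3 / 160 = 0.521 mm per year.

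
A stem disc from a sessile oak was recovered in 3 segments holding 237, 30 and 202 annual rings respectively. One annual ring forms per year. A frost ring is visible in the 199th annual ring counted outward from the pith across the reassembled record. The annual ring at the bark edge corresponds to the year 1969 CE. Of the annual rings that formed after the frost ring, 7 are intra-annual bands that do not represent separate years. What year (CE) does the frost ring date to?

1706 CE

Total annual rings = 237 + 30 + 202 = 469.
469 − 199 = 270 annual rings lie beyond the frost ring toward the bark edge.
270 − 7 false = 263 true annual rings after the frost ring.
Counting back 263 years from 1969 CE places the frost ring in 1969 − 263 = 1706 CE.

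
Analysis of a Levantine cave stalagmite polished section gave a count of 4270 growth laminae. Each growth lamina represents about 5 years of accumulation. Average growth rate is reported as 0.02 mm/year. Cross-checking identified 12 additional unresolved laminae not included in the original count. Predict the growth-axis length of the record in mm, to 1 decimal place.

428.2 mm

Adjusted count: 4270 + 12 = 4282 growth laminae.
4282 growth laminae at 5 years each span 4282 × 5 = 21410 years.
Predicted length = 0.02 mm/year × 21410 years = 428.2 mm.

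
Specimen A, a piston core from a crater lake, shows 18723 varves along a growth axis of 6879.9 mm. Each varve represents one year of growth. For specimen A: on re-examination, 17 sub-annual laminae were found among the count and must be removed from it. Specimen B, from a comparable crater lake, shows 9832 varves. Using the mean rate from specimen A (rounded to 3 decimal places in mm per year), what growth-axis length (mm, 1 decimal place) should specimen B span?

Specimen A: adjusted count: 18723 − 17 = 18706 varves.
A: Extension rate ≈ 6879.9 / 18706 = 0.368 mm/yr.
For B, 0.368 mm/year × 9832 years = 3618.2 mm.

3618.2 mm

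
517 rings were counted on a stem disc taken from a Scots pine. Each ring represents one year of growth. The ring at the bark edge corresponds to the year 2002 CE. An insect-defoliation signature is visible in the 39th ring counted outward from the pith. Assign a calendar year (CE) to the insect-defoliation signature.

1524 CE

517 − 39 = 478 rings lie beyond the insect-defoliation signature toward the bark edge.
The ring at the bark edge is 2002 CE, so the insect-defoliation signature dates to 2002 − 478 = 1524 CE.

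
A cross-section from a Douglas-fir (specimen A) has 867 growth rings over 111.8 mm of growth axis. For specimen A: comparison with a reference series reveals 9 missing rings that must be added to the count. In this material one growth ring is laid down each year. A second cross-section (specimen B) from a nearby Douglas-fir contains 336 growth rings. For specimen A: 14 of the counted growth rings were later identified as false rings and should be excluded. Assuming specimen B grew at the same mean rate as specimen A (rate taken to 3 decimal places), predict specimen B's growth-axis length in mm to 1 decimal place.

43.7 mm

Specimen A: adjusted count: 867 − 14 + 9 = 862 growth rings.
A: Mean rate = 111.8 mm / 862 years ≈ 0.130 mm per year.
For B, 0.130 mm/year × 336 years = 43.7 mm.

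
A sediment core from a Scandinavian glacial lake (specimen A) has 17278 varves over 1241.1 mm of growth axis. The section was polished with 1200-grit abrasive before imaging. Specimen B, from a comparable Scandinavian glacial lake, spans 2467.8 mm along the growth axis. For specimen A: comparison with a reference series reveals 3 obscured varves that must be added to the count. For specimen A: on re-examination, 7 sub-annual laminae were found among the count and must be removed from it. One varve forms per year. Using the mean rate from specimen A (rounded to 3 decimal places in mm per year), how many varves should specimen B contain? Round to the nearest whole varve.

34275 varves

Specimen A: after corrections the count is 17278 − 7 + 3 = 17274 varves.
A: 1241.1 mm over 17274 years gives 1241.1 / 17274 ≈ 0.072 mm/yr.
Specimen B: 2467.8 mm / 0.072 mm per year = 34275.00 years ≈ 34275 varves.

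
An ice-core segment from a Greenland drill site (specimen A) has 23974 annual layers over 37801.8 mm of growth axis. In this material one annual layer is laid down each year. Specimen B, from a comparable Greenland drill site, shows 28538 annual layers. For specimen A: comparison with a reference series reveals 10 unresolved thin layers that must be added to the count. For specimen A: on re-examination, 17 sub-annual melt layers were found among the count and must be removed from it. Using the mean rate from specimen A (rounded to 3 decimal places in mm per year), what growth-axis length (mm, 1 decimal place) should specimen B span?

Specimen A: after corrections the count is 23974 − 17 + 10 = 23967 annual layers.
A: Mean rate = 37801.8 mm / 23967 years ≈ 1.577 mm/yr.
Length of B = 1.577 × 28538 = 45004.4 mm.

45004.4 mm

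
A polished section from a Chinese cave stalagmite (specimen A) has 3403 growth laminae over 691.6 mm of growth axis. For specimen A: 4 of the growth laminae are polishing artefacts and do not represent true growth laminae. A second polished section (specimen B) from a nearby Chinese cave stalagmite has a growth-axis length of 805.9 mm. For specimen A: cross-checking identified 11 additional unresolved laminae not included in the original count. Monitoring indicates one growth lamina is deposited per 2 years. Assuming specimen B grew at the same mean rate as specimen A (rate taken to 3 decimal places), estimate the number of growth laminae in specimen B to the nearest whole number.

Specimen A: adjusted count: 3403 − 4 + 11 = 3410 growth laminae.
Specimen A: 3410 growth laminae at 2 years each span 3410 × 2 = 6820 years.
A: Extension rate ≈ 691.6 / 6820 = 0.101 mm per year.
For B, 805.9 / 0.101 = 7979.21 years; at 2 years per growth lamina that is 7979.21 / 2 ≈ 3990 growth laminae.

3990 growth laminae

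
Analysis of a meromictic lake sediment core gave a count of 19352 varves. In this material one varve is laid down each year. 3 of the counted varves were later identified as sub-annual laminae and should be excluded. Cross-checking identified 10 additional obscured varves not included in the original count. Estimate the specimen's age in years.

True varve count = 19352 − 3 + 10 = 19359.
One varve per year makes the duration 19359 years.

19359 years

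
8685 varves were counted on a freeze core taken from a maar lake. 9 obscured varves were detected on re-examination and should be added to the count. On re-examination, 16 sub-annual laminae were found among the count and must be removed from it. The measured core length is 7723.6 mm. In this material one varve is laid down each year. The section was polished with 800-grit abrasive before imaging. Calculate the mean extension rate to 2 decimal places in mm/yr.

True varve count = 8685 − 16 + 9 = 8678.
Extension rate ≈ 7723.6 / 8678 = 0.89 mm/yr.

0.89 mm/yr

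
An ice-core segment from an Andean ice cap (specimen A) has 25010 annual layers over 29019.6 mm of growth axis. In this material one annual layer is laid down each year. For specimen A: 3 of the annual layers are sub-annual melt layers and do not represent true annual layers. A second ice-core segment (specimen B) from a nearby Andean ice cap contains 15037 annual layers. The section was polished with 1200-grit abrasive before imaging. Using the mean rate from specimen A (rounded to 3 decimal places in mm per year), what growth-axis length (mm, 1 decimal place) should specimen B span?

17442.9 mm

Specimen A: true annual layer count = 25010 − 3 = 25007.
A: 29019.6 mm over 25007 years gives 29019.6 / 25007 ≈ 1.160 mm/year.
B's length ≈ 1.160 × 15037 = 17442.9 mm.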